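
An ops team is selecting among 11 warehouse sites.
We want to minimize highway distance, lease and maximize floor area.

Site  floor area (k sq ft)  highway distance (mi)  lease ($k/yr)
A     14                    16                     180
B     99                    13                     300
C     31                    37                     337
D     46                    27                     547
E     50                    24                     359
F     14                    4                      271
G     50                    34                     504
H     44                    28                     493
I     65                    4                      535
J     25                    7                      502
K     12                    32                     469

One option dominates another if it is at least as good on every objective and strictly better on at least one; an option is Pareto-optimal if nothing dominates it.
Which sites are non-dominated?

A, B, F, I, J

A: not dominated (best lease).
B: not dominated (best floor area).
C: dominated by B (floor area 99≥31, highway distance 13≤37, lease 300≤337).
D: dominated by B (floor area 99≥46, highway distance 13≤27, lease 300≤547).
E: dominated by B (floor area 99≥50, highway distance 13≤24, lease 300≤359).
F: not dominated.
G: dominated by B (floor area 99≥50, highway distance 13≤34, lease 300≤504).
H: dominated by B (floor area 99≥44, highway distance 13≤28, lease 300≤493).
I: not dominated.
J: not dominated.
K: dominated by A (floor area 14≥12, highway distance 16≤32, lease 180≤469).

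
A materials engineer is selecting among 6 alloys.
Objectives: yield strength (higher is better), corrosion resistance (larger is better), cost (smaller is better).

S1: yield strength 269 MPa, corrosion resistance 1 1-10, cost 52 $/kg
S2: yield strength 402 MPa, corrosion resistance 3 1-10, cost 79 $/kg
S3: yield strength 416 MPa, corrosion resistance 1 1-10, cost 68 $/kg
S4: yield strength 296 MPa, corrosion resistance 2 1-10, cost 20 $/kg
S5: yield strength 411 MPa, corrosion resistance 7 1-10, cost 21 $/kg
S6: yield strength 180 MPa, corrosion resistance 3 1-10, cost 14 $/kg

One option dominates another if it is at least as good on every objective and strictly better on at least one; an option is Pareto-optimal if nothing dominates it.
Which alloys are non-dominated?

S3, S4, S5, S6

S1: dominated by S4 (yield strength 296≥269, corrosion resistance 2≥1, cost 20≤52).
S2: dominated by S5 (yield strength 411≥402, corrosion resistance 7≥3, cost 21≤79).
S3: not dominated (best yield strength).
S4: not dominated.
S5: not dominated (best corrosion resistance).
S6: not dominated (best cost).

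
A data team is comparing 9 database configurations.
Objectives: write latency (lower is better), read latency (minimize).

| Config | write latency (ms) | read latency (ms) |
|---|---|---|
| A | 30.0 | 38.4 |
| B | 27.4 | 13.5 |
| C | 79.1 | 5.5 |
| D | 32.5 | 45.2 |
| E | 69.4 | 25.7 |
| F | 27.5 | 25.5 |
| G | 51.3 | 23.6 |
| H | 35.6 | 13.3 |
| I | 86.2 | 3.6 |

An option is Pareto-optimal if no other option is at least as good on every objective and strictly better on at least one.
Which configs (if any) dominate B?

none

A: worse on write latency (30.0 vs 27.4).
C: worse on write latency (79.1 vs 27.4).
D: worse on write latency (32.5 vs 27.4).
E: worse on write latency (69.4 vs 27.4).
F: worse on write latency (27.5 vs 27.4).
G: worse on write latency (51.3 vs 27.4).
H: worse on write latency (35.6 vs 27.4).
I: worse on write latency (86.2 vs 27.4).
No option dominates B.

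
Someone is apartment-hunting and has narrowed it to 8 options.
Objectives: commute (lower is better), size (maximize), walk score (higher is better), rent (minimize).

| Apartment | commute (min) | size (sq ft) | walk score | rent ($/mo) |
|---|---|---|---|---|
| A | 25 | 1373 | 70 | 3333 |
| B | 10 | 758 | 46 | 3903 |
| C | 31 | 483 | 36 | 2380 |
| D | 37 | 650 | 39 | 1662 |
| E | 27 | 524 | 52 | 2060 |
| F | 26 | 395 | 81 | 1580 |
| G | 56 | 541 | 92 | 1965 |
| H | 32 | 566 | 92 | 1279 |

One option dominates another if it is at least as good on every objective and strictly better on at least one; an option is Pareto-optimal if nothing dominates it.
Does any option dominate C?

E vs C: commute 27≤31, size 524≥483, walk score 52≥36, rent 2060≤2380 — E is at least as good on every objective and strictly better on at least one, so E dominates C.

Yes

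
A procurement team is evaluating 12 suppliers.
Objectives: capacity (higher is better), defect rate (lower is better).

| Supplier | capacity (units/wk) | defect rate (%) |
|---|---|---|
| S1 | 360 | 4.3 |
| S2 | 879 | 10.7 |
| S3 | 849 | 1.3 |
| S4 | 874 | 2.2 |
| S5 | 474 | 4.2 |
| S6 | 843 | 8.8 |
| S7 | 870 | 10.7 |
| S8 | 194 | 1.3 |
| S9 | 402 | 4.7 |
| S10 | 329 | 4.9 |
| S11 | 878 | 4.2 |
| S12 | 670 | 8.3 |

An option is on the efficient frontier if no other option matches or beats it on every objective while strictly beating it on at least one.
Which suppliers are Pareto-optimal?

S2, S3, S4, S11

S1: dominated by S3 (capacity 849≥360, defect rate 1.3≤4.3).
S2: not dominated (best capacity).
S3: not dominated.
S4: not dominated.
S5: dominated by S3 (capacity 849≥474, defect rate 1.3≤4.2).
S6: dominated by S3 (capacity 849≥843, defect rate 1.3≤8.8).
S7: dominated by S2 (capacity 879≥870, defect rate 10.7≤10.7).
S8: dominated by S3 (capacity 849≥194, defect rate 1.3≤1.3).
S9: dominated by S3 (capacity 849≥402, defect rate 1.3≤4.7).
S10: dominated by S1 (capacity 360≥329, defect rate 4.3≤4.9).
S11: not dominated.
S12: dominated by S3 (capacity 849≥670, defect rate 1.3≤8.3).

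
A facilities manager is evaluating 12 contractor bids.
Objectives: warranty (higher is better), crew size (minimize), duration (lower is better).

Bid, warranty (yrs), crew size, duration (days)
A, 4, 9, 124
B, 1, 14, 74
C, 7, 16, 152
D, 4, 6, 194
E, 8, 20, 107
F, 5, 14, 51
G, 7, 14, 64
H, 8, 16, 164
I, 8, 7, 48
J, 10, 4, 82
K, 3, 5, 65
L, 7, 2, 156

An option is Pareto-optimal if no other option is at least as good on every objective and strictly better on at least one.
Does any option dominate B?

Yes

F vs B: warranty 5≥1, crew size 14≤14, duration 51≤74 — F is at least as good on every objective and strictly better on at least one, so F dominates B.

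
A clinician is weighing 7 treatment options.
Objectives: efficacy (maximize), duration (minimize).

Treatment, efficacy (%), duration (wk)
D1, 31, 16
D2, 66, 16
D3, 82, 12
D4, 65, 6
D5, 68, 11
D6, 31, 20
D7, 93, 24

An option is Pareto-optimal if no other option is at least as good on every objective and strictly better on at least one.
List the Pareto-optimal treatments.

D1: dominated by D2 (efficacy 66≥31, duration 16≤16).
D2: dominated by D3 (efficacy 82≥66, duration 12≤16).
D3: not dominated.
D4: not dominated (best duration).
D5: not dominated.
D6: dominated by D1 (efficacy 31≥31, duration 16≤20).
D7: not dominated (best efficacy).

D3, D4, D5, D7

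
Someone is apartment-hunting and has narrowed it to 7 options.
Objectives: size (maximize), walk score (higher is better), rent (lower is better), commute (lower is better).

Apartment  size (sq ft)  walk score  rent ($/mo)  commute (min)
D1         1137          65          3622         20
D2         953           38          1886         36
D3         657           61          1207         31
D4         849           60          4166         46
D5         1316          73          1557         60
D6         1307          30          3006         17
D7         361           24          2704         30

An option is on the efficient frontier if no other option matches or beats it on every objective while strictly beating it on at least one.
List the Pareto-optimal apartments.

D1: not dominated.
D2: not dominated.
D3: not dominated (best rent).
D4: dominated by D1 (size 1137≥849, walk score 65≥60, rent 3622≤4166, commute 20≤46).
D5: not dominated (best size).
D6: not dominated (best commute).
D7: not dominated.

D1, D2, D3, D5, D6, D7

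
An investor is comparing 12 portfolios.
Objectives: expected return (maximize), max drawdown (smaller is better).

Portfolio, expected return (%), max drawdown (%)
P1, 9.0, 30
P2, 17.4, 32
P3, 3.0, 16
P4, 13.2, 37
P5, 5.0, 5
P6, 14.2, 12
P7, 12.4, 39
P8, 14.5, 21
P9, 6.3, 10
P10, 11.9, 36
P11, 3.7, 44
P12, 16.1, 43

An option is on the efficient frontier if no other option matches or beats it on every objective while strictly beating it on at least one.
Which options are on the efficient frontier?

P2, P5, P6, P8, P9

P1: dominated by P6 (expected return 14.2≥9.0, max drawdown 12≤30).
P2: not dominated (best expected return).
P3: dominated by P5 (expected return 5.0≥3.0, max drawdown 5≤16).
P4: dominated by P2 (expected return 17.4≥13.2, max drawdown 32≤37).
P5: not dominated (best max drawdown).
P6: not dominated.
P7: dominated by P2 (expected return 17.4≥12.4, max drawdown 32≤39).
P8: not dominated.
P9: not dominated.
P10: dominated by P2 (expected return 17.4≥11.9, max drawdown 32≤36).
P11: dominated by P1 (expected return 9.0≥3.7, max drawdown 30≤44).
P12: dominated by P2 (expected return 17.4≥16.1, max drawdown 32≤43).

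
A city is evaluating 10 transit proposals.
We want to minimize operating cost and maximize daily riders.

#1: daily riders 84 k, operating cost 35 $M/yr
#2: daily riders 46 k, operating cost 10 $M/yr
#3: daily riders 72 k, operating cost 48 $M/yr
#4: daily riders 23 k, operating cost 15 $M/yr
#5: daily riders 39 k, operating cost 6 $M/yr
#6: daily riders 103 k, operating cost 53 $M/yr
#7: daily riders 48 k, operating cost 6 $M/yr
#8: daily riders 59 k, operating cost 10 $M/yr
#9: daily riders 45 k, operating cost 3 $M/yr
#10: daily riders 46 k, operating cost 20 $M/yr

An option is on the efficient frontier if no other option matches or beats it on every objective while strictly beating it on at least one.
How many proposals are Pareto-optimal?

5

#1: not dominated.
#2: dominated by #7 (daily riders 48≥46, operating cost 6≤10).
#3: dominated by #1 (daily riders 84≥72, operating cost 35≤48).
#4: dominated by #2 (daily riders 46≥23, operating cost 10≤15).
#5: dominated by #7 (daily riders 48≥39, operating cost 6≤6).
#6: not dominated (best daily riders).
#7: not dominated.
#8: not dominated.
#9: not dominated (best operating cost).
#10: dominated by #2 (daily riders 46≥46, operating cost 10≤20).
Pareto-optimal: #1, #6, #7, #8, #9 → 5.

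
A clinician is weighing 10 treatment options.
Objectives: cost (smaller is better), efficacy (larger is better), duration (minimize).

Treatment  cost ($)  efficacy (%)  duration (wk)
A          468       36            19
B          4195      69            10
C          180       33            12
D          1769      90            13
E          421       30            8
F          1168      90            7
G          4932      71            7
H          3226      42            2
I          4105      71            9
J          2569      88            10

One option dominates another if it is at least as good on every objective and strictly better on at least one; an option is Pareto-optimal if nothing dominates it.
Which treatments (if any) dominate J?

F

F: cost 1168≤2569, efficacy 90≥88, duration 7≤10 — dominates J.
Others (A, B, C, D, E, G, H, I) are each worse than J on at least one objective.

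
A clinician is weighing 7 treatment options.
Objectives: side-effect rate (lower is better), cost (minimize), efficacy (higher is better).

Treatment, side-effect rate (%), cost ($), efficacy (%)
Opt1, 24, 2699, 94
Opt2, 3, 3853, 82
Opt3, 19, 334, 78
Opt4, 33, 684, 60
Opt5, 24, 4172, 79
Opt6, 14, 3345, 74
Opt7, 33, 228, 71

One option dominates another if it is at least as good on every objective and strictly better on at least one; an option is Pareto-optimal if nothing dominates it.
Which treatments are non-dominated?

Opt1, Opt2, Opt3, Opt6, Opt7

Opt1: not dominated (best efficacy).
Opt2: not dominated (best side-effect rate).
Opt3: not dominated.
Opt4: dominated by Opt3 (side-effect rate 19≤33, cost 334≤684, efficacy 78≥60).
Opt5: dominated by Opt1 (side-effect rate 24≤24, cost 2699≤4172, efficacy 94≥79).
Opt6: not dominated.
Opt7: not dominated (best cost).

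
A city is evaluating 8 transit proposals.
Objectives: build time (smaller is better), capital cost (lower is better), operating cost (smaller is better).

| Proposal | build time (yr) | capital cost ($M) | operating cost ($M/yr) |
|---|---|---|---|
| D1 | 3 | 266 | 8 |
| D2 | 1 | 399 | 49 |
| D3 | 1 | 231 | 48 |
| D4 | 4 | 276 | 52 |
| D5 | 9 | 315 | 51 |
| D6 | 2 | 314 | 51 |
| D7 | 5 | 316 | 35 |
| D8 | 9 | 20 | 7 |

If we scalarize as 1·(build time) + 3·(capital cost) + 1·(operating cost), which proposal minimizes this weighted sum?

D8

D1: 1·3 + 3·266 + 1·8 = 809
D2: 1·1 + 3·399 + 1·49 = 1247
D3: 1·1 + 3·231 + 1·48 = 742
D4: 1·4 + 3·276 + 1·52 = 884
D5: 1·9 + 3·315 + 1·51 = 1005
D6: 1·2 + 3·314 + 1·51 = 995
D7: 1·5 + 3·316 + 1·35 = 988
D8: 1·9 + 3·20 + 1·7 = 76
Lowest: D8 at 76.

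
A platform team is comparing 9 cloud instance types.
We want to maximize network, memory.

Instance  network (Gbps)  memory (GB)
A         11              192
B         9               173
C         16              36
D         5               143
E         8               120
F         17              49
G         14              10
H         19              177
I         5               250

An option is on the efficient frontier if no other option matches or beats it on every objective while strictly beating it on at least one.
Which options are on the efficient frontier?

A, H, I

A: not dominated.
B: dominated by A (network 11≥9, memory 192≥173).
C: dominated by F (network 17≥16, memory 49≥36).
D: dominated by A (network 11≥5, memory 192≥143).
E: dominated by A (network 11≥8, memory 192≥120).
F: dominated by H (network 19≥17, memory 177≥49).
G: dominated by C (network 16≥14, memory 36≥10).
H: not dominated (best network).
I: not dominated (best memory).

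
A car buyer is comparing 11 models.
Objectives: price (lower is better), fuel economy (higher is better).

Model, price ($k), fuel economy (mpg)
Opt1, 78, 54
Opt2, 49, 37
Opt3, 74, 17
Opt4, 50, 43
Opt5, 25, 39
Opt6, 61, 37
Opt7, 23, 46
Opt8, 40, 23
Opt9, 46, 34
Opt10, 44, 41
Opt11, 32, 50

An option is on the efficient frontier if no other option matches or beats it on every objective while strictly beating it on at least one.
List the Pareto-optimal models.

Opt1, Opt7, Opt11

Opt1: not dominated (best fuel economy).
Opt2: dominated by Opt5 (price 25≤49, fuel economy 39≥37).
Opt3: dominated by Opt2 (price 49≤74, fuel economy 37≥17).
Opt4: dominated by Opt7 (price 23≤50, fuel economy 46≥43).
Opt5: dominated by Opt7 (price 23≤25, fuel economy 46≥39).
Opt6: dominated by Opt2 (price 49≤61, fuel economy 37≥37).
Opt7: not dominated (best price).
Opt8: dominated by Opt5 (price 25≤40, fuel economy 39≥23).
Opt9: dominated by Opt5 (price 25≤46, fuel economy 39≥34).
Opt10: dominated by Opt7 (price 23≤44, fuel economy 46≥41).
Opt11: not dominated.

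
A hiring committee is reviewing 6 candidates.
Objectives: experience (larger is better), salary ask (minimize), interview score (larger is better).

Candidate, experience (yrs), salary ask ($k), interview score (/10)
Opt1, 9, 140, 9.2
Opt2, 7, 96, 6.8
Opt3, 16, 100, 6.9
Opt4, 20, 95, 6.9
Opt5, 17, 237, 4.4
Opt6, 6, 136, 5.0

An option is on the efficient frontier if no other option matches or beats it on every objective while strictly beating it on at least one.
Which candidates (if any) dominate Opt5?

Opt4: experience 20≥17, salary ask 95≤237, interview score 6.9≥4.4 — dominates Opt5.
Others (Opt1, Opt2, Opt3, Opt6) are each worse than Opt5 on at least one objective.

Opt4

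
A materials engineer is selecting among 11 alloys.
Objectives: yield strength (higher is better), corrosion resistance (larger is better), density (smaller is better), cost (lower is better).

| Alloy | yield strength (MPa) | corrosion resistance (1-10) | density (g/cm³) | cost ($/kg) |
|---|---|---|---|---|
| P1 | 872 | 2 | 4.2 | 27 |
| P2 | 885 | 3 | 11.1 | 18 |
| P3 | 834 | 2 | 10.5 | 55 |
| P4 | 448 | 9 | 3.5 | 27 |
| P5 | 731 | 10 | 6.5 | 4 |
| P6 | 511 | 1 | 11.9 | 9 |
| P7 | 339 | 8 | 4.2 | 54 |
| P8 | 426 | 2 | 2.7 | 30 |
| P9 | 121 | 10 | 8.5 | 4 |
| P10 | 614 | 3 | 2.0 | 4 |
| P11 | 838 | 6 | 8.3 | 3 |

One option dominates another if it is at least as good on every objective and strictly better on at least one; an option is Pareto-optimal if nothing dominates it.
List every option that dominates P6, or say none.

P5, P10, P11

P5: yield strength 731≥511, corrosion resistance 10≥1, density 6.5≤11.9, cost 4≤9 — dominates P6.
P10: yield strength 614≥511, corrosion resistance 3≥1, density 2.0≤11.9, cost 4≤9 — dominates P6.
P11: yield strength 838≥511, corrosion resistance 6≥1, density 8.3≤11.9, cost 3≤9 — dominates P6.
Others (P1, P2, P3, P4, P7, P8, P9) are each worse than P6 on at least one objective.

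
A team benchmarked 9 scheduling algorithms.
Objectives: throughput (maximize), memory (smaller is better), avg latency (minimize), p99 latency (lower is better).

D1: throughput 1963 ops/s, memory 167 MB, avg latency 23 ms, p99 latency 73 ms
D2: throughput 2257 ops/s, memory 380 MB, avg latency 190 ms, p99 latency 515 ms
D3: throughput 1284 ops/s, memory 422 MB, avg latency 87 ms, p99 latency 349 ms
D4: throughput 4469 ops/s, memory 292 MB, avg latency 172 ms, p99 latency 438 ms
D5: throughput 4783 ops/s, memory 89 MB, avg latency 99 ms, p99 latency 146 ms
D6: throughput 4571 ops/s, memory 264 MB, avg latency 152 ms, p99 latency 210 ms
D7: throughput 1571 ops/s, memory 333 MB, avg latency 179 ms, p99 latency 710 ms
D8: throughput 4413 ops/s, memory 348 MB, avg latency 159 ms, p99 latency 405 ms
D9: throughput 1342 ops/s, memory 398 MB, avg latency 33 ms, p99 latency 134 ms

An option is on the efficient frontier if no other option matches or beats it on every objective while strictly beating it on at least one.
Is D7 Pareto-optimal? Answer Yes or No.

No

D1 vs D7: throughput 1963≥1571, memory 167≤333, avg latency 23≤179, p99 latency 73≤710 — D1 is at least as good on every objective and strictly better on at least one, so D1 dominates D7.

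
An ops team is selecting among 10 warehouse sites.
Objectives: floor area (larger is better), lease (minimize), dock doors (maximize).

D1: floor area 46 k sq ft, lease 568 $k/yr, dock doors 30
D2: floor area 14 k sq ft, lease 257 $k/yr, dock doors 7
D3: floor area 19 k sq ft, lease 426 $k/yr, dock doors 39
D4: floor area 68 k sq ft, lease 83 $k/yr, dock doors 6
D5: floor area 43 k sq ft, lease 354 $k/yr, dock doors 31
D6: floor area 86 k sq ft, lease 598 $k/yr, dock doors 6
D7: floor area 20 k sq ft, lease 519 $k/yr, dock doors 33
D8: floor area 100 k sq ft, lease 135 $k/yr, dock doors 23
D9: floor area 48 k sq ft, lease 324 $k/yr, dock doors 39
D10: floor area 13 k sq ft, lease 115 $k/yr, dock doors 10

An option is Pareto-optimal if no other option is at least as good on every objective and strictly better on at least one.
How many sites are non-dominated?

D1: dominated by D9 (floor area 48≥46, lease 324≤568, dock doors 39≥30).
D2: dominated by D8 (floor area 100≥14, lease 135≤257, dock doors 23≥7).
D3: dominated by D9 (floor area 48≥19, lease 324≤426, dock doors 39≥39).
D4: not dominated (best lease).
D5: dominated by D9 (floor area 48≥43, lease 324≤354, dock doors 39≥31).
D6: dominated by D8 (floor area 100≥86, lease 135≤598, dock doors 23≥6).
D7: dominated by D9 (floor area 48≥20, lease 324≤519, dock doors 39≥33).
D8: not dominated (best floor area).
D9: not dominated.
D10: not dominated.
Pareto-optimal: D4, D8, D9, D10 → 4.

4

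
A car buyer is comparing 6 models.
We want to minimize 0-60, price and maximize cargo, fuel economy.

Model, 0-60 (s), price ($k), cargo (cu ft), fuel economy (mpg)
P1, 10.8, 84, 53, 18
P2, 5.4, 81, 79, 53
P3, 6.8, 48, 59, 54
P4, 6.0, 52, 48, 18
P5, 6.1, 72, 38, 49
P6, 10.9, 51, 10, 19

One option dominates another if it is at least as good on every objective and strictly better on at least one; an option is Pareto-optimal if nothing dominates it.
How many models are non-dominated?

P1: dominated by P2 (0-60 5.4≤10.8, price 81≤84, cargo 79≥53, fuel economy 53≥18).
P2: not dominated (best 0-60).
P3: not dominated (best price).
P4: not dominated.
P5: not dominated.
P6: dominated by P3 (0-60 6.8≤10.9, price 48≤51, cargo 59≥10, fuel economy 54≥19).
Pareto-optimal: P2, P3, P4, P5 → 4.

4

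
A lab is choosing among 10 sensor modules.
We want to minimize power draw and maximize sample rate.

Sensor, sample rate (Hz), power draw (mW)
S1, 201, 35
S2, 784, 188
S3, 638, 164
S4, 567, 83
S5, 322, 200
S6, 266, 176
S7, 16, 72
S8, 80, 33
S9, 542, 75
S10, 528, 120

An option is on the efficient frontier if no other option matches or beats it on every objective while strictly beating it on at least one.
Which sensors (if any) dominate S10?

S4, S9

S4: sample rate 567≥528, power draw 83≤120 — dominates S10.
S9: sample rate 542≥528, power draw 75≤120 — dominates S10.
Others (S1, S2, S3, S5, S6, S7, S8) are each worse than S10 on at least one objective.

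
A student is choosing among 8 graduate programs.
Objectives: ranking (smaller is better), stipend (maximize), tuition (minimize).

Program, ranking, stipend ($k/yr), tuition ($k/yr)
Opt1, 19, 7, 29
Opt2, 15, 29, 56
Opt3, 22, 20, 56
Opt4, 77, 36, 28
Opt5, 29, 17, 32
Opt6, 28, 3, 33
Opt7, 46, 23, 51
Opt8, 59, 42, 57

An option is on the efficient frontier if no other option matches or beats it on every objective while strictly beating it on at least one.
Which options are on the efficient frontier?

Opt1, Opt2, Opt4, Opt5, Opt7, Opt8

Opt1: not dominated.
Opt2: not dominated (best ranking).
Opt3: dominated by Opt2 (ranking 15≤22, stipend 29≥20, tuition 56≤56).
Opt4: not dominated (best tuition).
Opt5: not dominated.
Opt6: dominated by Opt1 (ranking 19≤28, stipend 7≥3, tuition 29≤33).
Opt7: not dominated.
Opt8: not dominated (best stipend).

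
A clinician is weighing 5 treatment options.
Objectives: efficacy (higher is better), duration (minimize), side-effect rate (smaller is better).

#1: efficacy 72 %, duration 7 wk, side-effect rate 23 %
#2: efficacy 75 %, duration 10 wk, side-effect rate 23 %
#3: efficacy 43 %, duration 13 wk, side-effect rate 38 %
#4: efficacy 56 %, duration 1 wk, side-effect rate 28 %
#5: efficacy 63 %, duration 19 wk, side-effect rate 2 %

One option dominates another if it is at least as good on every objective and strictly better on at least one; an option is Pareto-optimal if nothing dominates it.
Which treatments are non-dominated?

#1, #2, #4, #5

#1: not dominated.
#2: not dominated (best efficacy).
#3: dominated by #1 (efficacy 72≥43, duration 7≤13, side-effect rate 23≤38).
#4: not dominated (best duration).
#5: not dominated (best side-effect rate).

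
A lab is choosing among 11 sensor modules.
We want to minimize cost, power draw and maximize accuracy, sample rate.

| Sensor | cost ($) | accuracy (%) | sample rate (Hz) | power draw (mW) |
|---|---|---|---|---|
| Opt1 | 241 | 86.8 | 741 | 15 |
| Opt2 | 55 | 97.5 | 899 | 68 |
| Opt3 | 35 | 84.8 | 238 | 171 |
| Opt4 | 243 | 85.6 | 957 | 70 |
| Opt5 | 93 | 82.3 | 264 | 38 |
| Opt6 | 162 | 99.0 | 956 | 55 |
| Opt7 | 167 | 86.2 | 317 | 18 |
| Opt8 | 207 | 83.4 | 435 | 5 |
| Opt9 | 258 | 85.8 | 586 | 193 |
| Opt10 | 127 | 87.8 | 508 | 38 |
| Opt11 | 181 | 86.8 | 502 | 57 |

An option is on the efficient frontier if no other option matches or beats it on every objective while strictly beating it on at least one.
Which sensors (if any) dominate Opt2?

Opt1: worse on cost (241 vs 55).
Opt3: worse on accuracy (84.8 vs 97.5).
Opt4: worse on cost (243 vs 55).
Opt5: worse on cost (93 vs 55).
Opt6: worse on cost (162 vs 55).
Opt7: worse on cost (167 vs 55).
Opt8: worse on cost (207 vs 55).
Opt9: worse on cost (258 vs 55).
Opt10: worse on cost (127 vs 55).
Opt11: worse on cost (181 vs 55).
No option dominates Opt2.

none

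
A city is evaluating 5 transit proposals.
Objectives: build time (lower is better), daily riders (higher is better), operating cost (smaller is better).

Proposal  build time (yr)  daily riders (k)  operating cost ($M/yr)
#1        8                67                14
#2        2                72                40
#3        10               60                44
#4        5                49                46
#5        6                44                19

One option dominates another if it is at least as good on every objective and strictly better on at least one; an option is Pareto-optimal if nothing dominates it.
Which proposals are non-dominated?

#1, #2, #5

#1: not dominated (best operating cost).
#2: not dominated (best build time).
#3: dominated by #1 (build time 8≤10, daily riders 67≥60, operating cost 14≤44).
#4: dominated by #2 (build time 2≤5, daily riders 72≥49, operating cost 40≤46).
#5: not dominated.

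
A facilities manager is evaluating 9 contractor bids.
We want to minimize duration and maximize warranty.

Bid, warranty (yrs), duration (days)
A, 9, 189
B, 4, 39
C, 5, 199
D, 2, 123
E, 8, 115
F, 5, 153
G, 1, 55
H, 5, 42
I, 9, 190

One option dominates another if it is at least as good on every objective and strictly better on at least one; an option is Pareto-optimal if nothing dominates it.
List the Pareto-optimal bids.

A, B, E, H

A: not dominated.
B: not dominated (best duration).
C: dominated by A (warranty 9≥5, duration 189≤199).
D: dominated by B (warranty 4≥2, duration 39≤123).
E: not dominated.
F: dominated by E (warranty 8≥5, duration 115≤153).
G: dominated by B (warranty 4≥1, duration 39≤55).
H: not dominated.
I: dominated by A (warranty 9≥9, duration 189≤190).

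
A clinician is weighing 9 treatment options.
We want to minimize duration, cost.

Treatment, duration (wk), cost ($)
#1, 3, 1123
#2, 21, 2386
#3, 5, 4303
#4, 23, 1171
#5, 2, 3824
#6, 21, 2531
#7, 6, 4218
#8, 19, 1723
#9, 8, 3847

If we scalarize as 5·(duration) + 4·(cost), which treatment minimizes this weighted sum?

#1

#1: 5·3 + 4·1123 = 4507
#2: 5·21 + 4·2386 = 9649
#3: 5·5 + 4·4303 = 17237
#4: 5·23 + 4·1171 = 4799
#5: 5·2 + 4·3824 = 15306
#6: 5·21 + 4·2531 = 10229
#7: 5·6 + 4·4218 = 16902
#8: 5·19 + 4·1723 = 6987
#9: 5·8 + 4·3847 = 15428
Lowest: #1 at 4507.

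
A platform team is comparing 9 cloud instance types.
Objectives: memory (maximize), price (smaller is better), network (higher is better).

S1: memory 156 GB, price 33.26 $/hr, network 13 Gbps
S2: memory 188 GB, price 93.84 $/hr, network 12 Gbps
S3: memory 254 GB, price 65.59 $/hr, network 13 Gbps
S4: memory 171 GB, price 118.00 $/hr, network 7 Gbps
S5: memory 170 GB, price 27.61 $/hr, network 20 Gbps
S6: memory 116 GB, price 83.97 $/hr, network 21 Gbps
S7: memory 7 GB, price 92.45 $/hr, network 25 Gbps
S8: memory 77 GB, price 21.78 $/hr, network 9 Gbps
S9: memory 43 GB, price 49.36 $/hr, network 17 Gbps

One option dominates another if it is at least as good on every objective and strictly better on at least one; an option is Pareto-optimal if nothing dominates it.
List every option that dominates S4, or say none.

S2: memory 188≥171, price 93.84≤118.00, network 12≥7 — dominates S4.
S3: memory 254≥171, price 65.59≤118.00, network 13≥7 — dominates S4.
Others (S1, S5, S6, S7, S8, S9) are each worse than S4 on at least one objective.

S2, S3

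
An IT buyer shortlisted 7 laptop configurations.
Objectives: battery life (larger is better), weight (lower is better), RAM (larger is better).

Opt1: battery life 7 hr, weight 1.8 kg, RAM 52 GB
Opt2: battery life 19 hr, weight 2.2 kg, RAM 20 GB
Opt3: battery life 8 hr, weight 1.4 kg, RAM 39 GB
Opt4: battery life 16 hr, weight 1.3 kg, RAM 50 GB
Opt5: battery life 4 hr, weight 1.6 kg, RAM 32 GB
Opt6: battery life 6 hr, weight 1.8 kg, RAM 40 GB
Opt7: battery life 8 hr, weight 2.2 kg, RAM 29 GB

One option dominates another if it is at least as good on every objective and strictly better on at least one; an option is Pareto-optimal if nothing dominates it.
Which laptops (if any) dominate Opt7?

Opt3: battery life 8≥8, weight 1.4≤2.2, RAM 39≥29 — dominates Opt7.
Opt4: battery life 16≥8, weight 1.3≤2.2, RAM 50≥29 — dominates Opt7.
Others (Opt1, Opt2, Opt5, Opt6) are each worse than Opt7 on at least one objective.

Opt3, Opt4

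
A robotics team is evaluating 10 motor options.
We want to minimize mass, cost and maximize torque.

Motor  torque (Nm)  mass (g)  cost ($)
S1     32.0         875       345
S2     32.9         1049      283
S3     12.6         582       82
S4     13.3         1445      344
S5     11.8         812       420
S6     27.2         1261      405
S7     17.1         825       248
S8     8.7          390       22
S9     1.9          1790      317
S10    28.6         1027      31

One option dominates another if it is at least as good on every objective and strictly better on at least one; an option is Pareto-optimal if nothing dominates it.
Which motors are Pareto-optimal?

S1, S2, S3, S7, S8, S10

S1: not dominated.
S2: not dominated (best torque).
S3: not dominated.
S4: dominated by S2 (torque 32.9≥13.3, mass 1049≤1445, cost 283≤344).
S5: dominated by S3 (torque 12.6≥11.8, mass 582≤812, cost 82≤420).
S6: dominated by S1 (torque 32.0≥27.2, mass 875≤1261, cost 345≤405).
S7: not dominated.
S8: not dominated (best mass).
S9: dominated by S2 (torque 32.9≥1.9, mass 1049≤1790, cost 283≤317).
S10: not dominated.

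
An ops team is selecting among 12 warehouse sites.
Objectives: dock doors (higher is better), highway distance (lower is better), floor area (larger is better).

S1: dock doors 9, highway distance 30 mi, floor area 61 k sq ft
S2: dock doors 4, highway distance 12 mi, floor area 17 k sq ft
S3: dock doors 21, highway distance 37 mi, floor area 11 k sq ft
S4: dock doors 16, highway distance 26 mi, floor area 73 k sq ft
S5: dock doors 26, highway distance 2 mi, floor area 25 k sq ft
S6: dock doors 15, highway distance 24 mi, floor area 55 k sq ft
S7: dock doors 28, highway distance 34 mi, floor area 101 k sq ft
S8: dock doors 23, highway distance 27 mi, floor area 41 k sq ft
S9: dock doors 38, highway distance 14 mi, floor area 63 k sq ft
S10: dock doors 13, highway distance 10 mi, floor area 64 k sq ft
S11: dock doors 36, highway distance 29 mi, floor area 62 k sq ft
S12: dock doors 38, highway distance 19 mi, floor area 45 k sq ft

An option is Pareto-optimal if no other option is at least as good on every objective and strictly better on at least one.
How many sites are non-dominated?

S1: dominated by S4 (dock doors 16≥9, highway distance 26≤30, floor area 73≥61).
S2: dominated by S5 (dock doors 26≥4, highway distance 2≤12, floor area 25≥17).
S3: dominated by S5 (dock doors 26≥21, highway distance 2≤37, floor area 25≥11).
S4: not dominated.
S5: not dominated (best highway distance).
S6: dominated by S9 (dock doors 38≥15, highway distance 14≤24, floor area 63≥55).
S7: not dominated (best floor area).
S8: dominated by S9 (dock doors 38≥23, highway distance 14≤27, floor area 63≥41).
S9: not dominated.
S10: not dominated.
S11: dominated by S9 (dock doors 38≥36, highway distance 14≤29, floor area 63≥62).
S12: dominated by S9 (dock doors 38≥38, highway distance 14≤19, floor area 63≥45).
Pareto-optimal: S4, S5, S7, S9, S10 → 5.

5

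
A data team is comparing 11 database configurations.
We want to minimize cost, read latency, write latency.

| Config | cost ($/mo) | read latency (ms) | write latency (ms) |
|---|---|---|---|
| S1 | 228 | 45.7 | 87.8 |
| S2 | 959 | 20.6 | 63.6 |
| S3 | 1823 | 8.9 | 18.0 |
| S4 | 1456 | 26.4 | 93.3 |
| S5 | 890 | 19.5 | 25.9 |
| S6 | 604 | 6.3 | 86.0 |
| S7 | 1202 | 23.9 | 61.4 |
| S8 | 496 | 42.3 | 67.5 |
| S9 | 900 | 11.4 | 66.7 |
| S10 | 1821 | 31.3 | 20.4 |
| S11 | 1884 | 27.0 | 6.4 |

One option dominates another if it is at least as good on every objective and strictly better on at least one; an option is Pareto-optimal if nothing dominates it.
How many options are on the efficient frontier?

S1: not dominated (best cost).
S2: dominated by S5 (cost 890≤959, read latency 19.5≤20.6, write latency 25.9≤63.6).
S3: not dominated.
S4: dominated by S2 (cost 959≤1456, read latency 20.6≤26.4, write latency 63.6≤93.3).
S5: not dominated.
S6: not dominated (best read latency).
S7: dominated by S5 (cost 890≤1202, read latency 19.5≤23.9, write latency 25.9≤61.4).
S8: not dominated.
S9: not dominated.
S10: not dominated.
S11: not dominated (best write latency).
Pareto-optimal: S1, S3, S5, S6, S8, S9, S10, S11 → 8.

8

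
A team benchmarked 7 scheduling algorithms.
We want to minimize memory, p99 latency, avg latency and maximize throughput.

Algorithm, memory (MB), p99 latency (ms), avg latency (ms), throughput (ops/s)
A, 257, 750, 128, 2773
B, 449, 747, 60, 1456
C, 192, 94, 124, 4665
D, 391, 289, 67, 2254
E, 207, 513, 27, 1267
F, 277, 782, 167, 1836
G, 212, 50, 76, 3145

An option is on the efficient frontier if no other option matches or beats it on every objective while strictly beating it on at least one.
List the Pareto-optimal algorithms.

B, C, D, E, G

A: dominated by C (memory 192≤257, p99 latency 94≤750, avg latency 124≤128, throughput 4665≥2773).
B: not dominated.
C: not dominated (best memory).
D: not dominated.
E: not dominated (best avg latency).
F: dominated by A (memory 257≤277, p99 latency 750≤782, avg latency 128≤167, throughput 2773≥1836).
G: not dominated (best p99 latency).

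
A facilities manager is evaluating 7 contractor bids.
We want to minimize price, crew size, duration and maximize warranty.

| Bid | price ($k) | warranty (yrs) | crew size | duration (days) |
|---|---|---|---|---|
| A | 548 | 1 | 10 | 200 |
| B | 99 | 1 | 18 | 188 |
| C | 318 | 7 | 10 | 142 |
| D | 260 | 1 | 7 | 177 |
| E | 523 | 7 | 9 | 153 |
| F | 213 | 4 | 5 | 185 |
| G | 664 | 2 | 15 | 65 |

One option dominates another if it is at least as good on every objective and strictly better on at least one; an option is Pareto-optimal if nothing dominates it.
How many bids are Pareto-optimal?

6

A: dominated by C (price 318≤548, warranty 7≥1, crew size 10≤10, duration 142≤200).
B: not dominated (best price).
C: not dominated.
D: not dominated.
E: not dominated.
F: not dominated (best crew size).
G: not dominated (best duration).
Pareto-optimal: B, C, D, E, F, G → 6.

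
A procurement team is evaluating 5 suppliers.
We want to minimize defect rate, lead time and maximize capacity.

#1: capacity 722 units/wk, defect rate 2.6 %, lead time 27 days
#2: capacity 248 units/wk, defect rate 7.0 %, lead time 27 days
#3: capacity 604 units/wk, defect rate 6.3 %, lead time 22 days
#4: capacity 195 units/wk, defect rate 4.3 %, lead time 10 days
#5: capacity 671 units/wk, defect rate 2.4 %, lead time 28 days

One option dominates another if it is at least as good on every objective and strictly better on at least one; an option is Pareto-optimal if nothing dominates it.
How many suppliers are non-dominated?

4

#1: not dominated (best capacity).
#2: dominated by #1 (capacity 722≥248, defect rate 2.6≤7.0, lead time 27≤27).
#3: not dominated.
#4: not dominated (best lead time).
#5: not dominated (best defect rate).
Pareto-optimal: #1, #3, #4, #5 → 4.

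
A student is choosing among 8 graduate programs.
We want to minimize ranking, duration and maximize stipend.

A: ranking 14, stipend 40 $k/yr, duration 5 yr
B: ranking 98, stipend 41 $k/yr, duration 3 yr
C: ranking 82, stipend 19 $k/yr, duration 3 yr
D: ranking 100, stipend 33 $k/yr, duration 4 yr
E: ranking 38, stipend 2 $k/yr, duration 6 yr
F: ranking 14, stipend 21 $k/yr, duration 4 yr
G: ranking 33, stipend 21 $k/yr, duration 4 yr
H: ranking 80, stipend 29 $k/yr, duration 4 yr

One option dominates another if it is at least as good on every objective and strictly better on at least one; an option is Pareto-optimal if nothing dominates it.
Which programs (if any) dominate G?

F: ranking 14≤33, stipend 21≥21, duration 4≤4 — dominates G.
Others (A, B, C, D, E, H) are each worse than G on at least one objective.

F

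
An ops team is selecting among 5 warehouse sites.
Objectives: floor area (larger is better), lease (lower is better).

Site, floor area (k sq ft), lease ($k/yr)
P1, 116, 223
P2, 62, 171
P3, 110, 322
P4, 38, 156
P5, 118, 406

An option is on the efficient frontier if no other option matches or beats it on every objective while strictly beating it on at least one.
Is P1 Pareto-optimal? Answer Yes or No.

P2: worse on floor area (62 vs 116).
P3: worse on floor area (110 vs 116).
P4: worse on floor area (38 vs 116).
P5: worse on lease (406 vs 223).
No option is at least as good as P1 on every objective and strictly better on one.

Yes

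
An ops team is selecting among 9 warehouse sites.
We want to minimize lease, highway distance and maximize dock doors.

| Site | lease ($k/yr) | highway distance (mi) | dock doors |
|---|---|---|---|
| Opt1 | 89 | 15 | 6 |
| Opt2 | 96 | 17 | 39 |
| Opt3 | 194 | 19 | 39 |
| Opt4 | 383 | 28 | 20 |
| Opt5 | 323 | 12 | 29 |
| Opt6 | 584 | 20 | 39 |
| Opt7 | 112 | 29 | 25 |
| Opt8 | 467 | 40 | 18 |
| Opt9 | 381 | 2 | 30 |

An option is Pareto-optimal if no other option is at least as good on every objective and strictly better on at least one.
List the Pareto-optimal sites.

Opt1: not dominated (best lease).
Opt2: not dominated.
Opt3: dominated by Opt2 (lease 96≤194, highway distance 17≤19, dock doors 39≥39).
Opt4: dominated by Opt2 (lease 96≤383, highway distance 17≤28, dock doors 39≥20).
Opt5: not dominated.
Opt6: dominated by Opt2 (lease 96≤584, highway distance 17≤20, dock doors 39≥39).
Opt7: dominated by Opt2 (lease 96≤112, highway distance 17≤29, dock doors 39≥25).
Opt8: dominated by Opt2 (lease 96≤467, highway distance 17≤40, dock doors 39≥18).
Opt9: not dominated (best highway distance).

Opt1, Opt2, Opt5, Opt9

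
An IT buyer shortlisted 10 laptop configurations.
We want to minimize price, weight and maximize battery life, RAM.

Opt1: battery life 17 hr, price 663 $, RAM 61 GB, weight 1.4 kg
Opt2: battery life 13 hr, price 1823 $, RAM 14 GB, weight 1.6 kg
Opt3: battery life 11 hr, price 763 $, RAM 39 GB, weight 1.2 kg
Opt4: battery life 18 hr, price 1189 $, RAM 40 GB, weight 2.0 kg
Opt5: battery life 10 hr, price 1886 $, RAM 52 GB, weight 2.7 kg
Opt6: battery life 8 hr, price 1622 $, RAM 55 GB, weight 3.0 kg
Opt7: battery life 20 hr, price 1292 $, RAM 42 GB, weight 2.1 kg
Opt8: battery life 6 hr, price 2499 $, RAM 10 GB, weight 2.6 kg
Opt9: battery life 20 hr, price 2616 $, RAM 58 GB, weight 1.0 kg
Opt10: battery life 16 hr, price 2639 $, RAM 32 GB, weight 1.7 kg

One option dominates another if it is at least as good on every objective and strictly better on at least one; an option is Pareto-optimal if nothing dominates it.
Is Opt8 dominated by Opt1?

Yes

Opt1 vs Opt8: battery life 17≥6, price 663≤2499, RAM 61≥10, weight 1.4≤2.6 — Opt1 is at least as good on every objective with at least one strict improvement.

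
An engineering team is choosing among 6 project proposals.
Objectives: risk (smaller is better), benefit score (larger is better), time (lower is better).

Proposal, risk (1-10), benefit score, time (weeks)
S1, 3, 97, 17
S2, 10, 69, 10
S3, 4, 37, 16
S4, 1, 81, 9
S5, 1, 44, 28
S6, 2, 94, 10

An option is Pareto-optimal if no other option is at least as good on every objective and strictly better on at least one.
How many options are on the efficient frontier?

3

S1: not dominated (best benefit score).
S2: dominated by S4 (risk 1≤10, benefit score 81≥69, time 9≤10).
S3: dominated by S4 (risk 1≤4, benefit score 81≥37, time 9≤16).
S4: not dominated (best time).
S5: dominated by S4 (risk 1≤1, benefit score 81≥44, time 9≤28).
S6: not dominated.
Pareto-optimal: S1, S4, S6 → 3.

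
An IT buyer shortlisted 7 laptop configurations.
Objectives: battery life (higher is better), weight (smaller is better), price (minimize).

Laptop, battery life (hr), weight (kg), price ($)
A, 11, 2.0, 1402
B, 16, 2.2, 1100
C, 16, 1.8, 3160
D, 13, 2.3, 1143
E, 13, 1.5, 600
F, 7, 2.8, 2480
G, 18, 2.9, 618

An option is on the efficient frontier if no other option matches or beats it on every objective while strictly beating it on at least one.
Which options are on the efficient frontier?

A: dominated by E (battery life 13≥11, weight 1.5≤2.0, price 600≤1402).
B: not dominated.
C: not dominated.
D: dominated by B (battery life 16≥13, weight 2.2≤2.3, price 1100≤1143).
E: not dominated (best weight).
F: dominated by A (battery life 11≥7, weight 2.0≤2.8, price 1402≤2480).
G: not dominated (best battery life).

B, C, E, G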